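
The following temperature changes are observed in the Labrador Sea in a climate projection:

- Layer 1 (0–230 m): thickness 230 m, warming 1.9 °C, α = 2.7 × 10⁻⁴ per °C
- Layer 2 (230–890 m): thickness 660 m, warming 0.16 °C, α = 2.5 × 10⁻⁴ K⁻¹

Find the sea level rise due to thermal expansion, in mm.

Layer 1: 230 × 1.9 × 2.7×10⁻⁴ = 0.11799 m
0.16 × 660 × 2.5×10⁻⁴ = 0.02640 m
Δh = 0.11799 + 0.02640 = 0.14439 m ≈ 140 mm

about 140 mm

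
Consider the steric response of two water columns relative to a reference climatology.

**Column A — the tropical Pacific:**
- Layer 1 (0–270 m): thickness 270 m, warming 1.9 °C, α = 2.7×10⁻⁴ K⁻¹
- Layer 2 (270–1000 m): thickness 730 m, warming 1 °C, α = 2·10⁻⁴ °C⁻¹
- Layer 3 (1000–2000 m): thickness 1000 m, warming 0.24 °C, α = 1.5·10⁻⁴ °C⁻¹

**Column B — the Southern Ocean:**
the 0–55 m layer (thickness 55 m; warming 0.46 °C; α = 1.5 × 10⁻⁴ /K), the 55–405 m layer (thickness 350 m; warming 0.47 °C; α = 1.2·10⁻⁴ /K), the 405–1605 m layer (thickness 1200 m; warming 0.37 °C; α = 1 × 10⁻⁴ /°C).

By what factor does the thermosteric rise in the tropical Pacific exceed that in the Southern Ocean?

a factor of 4.72

A Layer 1: 2.7×10⁻⁴ × 270 × 1.9 = 0.13851 m
A 270–1000 m: 1 × 730 × 2×10⁻⁴ = 0.14600 m
A 1000 × 1.5×10⁻⁴ × 0.24 = 0.03600 m
A total: 0.32051 m
B 0–55 m: 0.46 × 1.5×10⁻⁴ × 55 = 0.003795 m
B 0.47 × 1.2×10⁻⁴ × 350 = 0.01974 m
B 1×10⁻⁴ × 0.37 × 1200 = 0.04440 m
B total: 0.067935 m
Ratio: 0.32051 / 0.067935 ≈ 4.718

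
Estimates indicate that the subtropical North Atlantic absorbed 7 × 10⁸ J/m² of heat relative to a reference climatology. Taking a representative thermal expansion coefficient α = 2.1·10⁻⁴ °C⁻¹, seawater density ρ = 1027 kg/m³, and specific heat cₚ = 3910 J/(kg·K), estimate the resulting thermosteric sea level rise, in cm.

Δh = αQ/(ρcₚ) = 2.1×10⁻⁴ × 7×10⁸ / (1027 × 3910) ≈ 0.036608 m

Δh = 3.7 cm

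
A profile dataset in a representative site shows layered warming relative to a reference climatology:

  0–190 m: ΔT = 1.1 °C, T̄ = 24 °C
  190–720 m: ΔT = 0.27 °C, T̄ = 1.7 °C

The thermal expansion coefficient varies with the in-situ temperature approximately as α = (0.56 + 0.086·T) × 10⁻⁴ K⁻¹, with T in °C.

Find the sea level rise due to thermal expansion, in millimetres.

Layer 1: α = (0.56 + 0.086×24)×10⁻⁴ = 2.624×10⁻⁴ K⁻¹
Layer 2: α = (0.56 + 0.086×1.7)×10⁻⁴ = 0.7062×10⁻⁴ K⁻¹
Layer 1: 190 × 2.624×10⁻⁴ × 1.1 = 0.0548416 m
Layer 2: 530 × 0.27 × 0.7062×10⁻⁴ = 0.010105722 m
Δh = 0.0548416 + 0.010105722 = 0.064947322 m ≈ 65 mm

65 mm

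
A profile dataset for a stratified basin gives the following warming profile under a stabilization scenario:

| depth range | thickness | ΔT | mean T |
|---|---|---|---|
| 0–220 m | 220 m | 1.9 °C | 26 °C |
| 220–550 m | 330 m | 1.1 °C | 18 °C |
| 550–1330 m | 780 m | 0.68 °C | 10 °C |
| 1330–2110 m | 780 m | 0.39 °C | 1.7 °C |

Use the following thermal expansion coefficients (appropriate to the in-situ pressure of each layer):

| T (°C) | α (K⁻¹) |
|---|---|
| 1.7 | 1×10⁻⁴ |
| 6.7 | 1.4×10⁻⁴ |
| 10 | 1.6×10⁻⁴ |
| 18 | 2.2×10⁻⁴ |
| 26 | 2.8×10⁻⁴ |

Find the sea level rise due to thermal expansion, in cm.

about 31.2 cm

Layer 1 at 26 °C → α = 2.8×10⁻⁴ K⁻¹
Layer 2 at 18 °C → α = 2.2×10⁻⁴ K⁻¹
Layer 3 at 10 °C → α = 1.6×10⁻⁴ K⁻¹
Layer 4 at 1.7 °C → α = 1×10⁻⁴ K⁻¹
Layer 1: 2.8×10⁻⁴ × 220 × 1.9 = 0.11704 m
Layer 2: 330 × 1.1 × 2.2×10⁻⁴ = 0.07986 m
Layer 3: 1.6×10⁻⁴ × 0.68 × 780 = 0.084864 m
Layer 4: 1×10⁻⁴ × 780 × 0.39 = 0.03042 m
Δh = 0.11704 + 0.07986 + 0.084864 + 0.03042 = 0.312184 m ≈ 31.2 cm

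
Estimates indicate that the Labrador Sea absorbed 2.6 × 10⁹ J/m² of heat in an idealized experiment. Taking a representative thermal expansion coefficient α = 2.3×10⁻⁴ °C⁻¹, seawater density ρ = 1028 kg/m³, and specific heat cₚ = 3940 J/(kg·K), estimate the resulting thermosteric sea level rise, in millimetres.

Δh = αQ/(ρcₚ) = 2.3×10⁻⁴ × 2.6×10⁹ / (1028 × 3940) ≈ 0.14764 m

Δh ≈ 150 mm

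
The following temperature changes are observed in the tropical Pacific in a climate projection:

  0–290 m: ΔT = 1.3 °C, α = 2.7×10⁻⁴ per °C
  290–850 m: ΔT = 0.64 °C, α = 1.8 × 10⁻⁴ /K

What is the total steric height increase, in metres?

0.166 m of thermosteric rise

2.7×10⁻⁴ × 290 × 1.3 = 0.10179 m
Layer 2: 0.64 × 1.8×10⁻⁴ × 560 = 0.064512 m
Δh = 0.10179 + 0.064512 = 0.166302 m ≈ 0.166 m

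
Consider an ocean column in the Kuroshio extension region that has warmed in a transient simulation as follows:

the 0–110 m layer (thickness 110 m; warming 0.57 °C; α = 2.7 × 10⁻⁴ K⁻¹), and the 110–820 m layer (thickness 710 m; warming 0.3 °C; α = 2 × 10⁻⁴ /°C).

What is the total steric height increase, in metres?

about 0.0595 m

Layer 1: 2.7×10⁻⁴ × 0.57 × 110 = 0.016929 m
110–820 m: 2×10⁻⁴ × 0.3 × 710 = 0.04260 m
Δh = 0.016929 + 0.04260 = 0.059529 m ≈ 0.0595 m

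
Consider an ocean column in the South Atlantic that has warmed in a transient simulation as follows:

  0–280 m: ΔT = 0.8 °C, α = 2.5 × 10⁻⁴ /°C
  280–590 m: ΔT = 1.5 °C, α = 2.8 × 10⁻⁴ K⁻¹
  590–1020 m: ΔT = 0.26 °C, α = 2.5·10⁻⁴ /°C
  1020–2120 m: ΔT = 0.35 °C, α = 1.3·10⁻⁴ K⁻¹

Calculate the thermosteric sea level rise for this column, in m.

Layer 1: 0.8 × 2.5×10⁻⁴ × 280 = 0.05600 m
Layer 2: 310 × 2.8×10⁻⁴ × 1.5 = 0.13020 m
590–1020 m: 2.5×10⁻⁴ × 0.26 × 430 = 0.02795 m
1020–2120 m: 1.3×10⁻⁴ × 1100 × 0.35 = 0.05005 m
Δh = 0.05600 + 0.13020 + 0.02795 + 0.05005 = 0.26420 m

0.264 m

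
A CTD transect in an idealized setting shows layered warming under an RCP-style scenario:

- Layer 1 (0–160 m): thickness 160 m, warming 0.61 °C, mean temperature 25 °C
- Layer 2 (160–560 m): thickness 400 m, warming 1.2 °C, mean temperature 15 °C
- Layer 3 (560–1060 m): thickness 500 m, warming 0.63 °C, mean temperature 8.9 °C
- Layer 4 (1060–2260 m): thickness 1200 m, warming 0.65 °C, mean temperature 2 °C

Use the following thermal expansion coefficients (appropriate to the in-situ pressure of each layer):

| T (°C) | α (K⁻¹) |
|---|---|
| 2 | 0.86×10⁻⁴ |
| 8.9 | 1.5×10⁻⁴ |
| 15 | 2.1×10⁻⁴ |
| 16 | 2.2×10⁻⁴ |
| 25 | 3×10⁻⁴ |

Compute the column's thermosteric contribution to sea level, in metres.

0.24 m

Layer 1 at 25 °C → α = 3×10⁻⁴ K⁻¹
Layer 2 at 15 °C → α = 2.1×10⁻⁴ K⁻¹
Layer 3 at 8.9 °C → α = 1.5×10⁻⁴ K⁻¹
Layer 4 at 2 °C → α = 0.86×10⁻⁴ K⁻¹
3×10⁻⁴ × 160 × 0.61 = 0.02928 m
400 × 2.1×10⁻⁴ × 1.2 = 0.10080 m
560–1060 m: 500 × 1.5×10⁻⁴ × 0.63 = 0.04725 m
1200 × 0.86×10⁻⁴ × 0.65 = 0.06708 m
Δh = 0.02928 + 0.10080 + 0.04725 + 0.06708 = 0.24441 m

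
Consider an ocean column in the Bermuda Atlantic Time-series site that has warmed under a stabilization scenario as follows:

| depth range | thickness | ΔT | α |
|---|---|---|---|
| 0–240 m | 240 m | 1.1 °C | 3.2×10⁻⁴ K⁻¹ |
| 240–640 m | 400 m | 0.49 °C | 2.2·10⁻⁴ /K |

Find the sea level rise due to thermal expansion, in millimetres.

Layer 1: 3.2×10⁻⁴ × 1.1 × 240 = 0.08448 m
240–640 m: 400 × 0.49 × 2.2×10⁻⁴ = 0.04312 m
Δh = 0.08448 + 0.04312 = 0.12760 m

128 mm of thermosteric rise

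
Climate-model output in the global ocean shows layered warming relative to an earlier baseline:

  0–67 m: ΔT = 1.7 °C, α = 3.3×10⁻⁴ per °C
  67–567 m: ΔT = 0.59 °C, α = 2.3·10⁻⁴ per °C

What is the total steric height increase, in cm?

67 × 1.7 × 3.3×10⁻⁴ = 0.037587 m
0.59 × 2.3×10⁻⁴ × 500 = 0.06785 m
Δh = 0.037587 + 0.06785 = 0.105437 m ≈ 10.5 cm

10.5 cm of thermosteric rise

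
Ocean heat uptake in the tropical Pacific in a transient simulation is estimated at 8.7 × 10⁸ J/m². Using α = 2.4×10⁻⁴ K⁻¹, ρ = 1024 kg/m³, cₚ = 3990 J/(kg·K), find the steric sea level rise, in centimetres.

5.11 cm of thermosteric rise

Δh = αQ/(ρcₚ) = 2.4×10⁻⁴ × 8.7×10⁸ / (1024 × 3990) ≈ 0.051104 m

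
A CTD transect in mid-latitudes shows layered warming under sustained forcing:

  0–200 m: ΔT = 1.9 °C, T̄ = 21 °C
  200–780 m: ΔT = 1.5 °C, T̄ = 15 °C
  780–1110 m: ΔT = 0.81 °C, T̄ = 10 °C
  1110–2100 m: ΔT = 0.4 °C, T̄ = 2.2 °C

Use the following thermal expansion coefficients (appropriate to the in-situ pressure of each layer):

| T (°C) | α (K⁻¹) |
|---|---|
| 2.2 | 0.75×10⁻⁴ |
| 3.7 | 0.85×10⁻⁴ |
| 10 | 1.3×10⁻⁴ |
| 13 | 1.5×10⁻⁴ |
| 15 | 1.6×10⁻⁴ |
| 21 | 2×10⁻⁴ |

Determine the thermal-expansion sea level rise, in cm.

Layer 1 at 21 °C → α = 2×10⁻⁴ K⁻¹
Layer 2 at 15 °C → α = 1.6×10⁻⁴ K⁻¹
Layer 3 at 10 °C → α = 1.3×10⁻⁴ K⁻¹
Layer 4 at 2.2 °C → α = 0.75×10⁻⁴ K⁻¹
0–200 m: 2×10⁻⁴ × 1.9 × 200 = 0.07600 m
1.6×10⁻⁴ × 1.5 × 580 = 0.13920 m
780–1110 m: 330 × 1.3×10⁻⁴ × 0.81 = 0.034749 m
Layer 4: 0.4 × 0.75×10⁻⁴ × 990 = 0.02970 m
Δh = 0.07600 + 0.13920 + 0.034749 + 0.02970 = 0.279649 m

28 cm of thermosteric rise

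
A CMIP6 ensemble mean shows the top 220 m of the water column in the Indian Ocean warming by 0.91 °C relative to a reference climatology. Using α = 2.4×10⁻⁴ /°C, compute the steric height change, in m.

Δh = αΔT·H = 2.4×10⁻⁴ × 0.91 × 220 = 0.048048 m

0.0480 m of thermosteric rise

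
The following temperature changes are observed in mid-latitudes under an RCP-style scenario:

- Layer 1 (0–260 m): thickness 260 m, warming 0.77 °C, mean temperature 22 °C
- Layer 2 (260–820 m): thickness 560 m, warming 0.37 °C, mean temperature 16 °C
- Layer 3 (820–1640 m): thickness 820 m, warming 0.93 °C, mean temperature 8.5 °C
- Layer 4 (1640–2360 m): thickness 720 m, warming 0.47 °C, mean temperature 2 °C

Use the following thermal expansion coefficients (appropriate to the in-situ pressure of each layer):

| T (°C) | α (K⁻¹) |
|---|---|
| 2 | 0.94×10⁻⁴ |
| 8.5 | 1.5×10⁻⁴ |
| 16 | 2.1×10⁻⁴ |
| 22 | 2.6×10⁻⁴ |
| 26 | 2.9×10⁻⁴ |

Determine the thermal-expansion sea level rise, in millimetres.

240 mm of thermosteric rise

Layer 1 at 22 °C → α = 2.6×10⁻⁴ K⁻¹
Layer 2 at 16 °C → α = 2.1×10⁻⁴ K⁻¹
Layer 3 at 8.5 °C → α = 1.5×10⁻⁴ K⁻¹
Layer 4 at 2 °C → α = 0.94×10⁻⁴ K⁻¹
Layer 1: 260 × 0.77 × 2.6×10⁻⁴ = 0.052052 m
560 × 0.37 × 2.1×10⁻⁴ = 0.043512 m
820–1640 m: 1.5×10⁻⁴ × 0.93 × 820 = 0.11439 m
1640–2360 m: 720 × 0.94×10⁻⁴ × 0.47 = 0.0318096 m
Δh = 0.052052 + 0.043512 + 0.11439 + 0.0318096 = 0.2417636 m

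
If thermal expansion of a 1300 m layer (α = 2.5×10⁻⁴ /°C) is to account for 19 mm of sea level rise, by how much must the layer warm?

ΔT = Δh/(αH) = 0.019 / (2.5×10⁻⁴ × 1300) ≈ 0.05846 K

about 0.0585 K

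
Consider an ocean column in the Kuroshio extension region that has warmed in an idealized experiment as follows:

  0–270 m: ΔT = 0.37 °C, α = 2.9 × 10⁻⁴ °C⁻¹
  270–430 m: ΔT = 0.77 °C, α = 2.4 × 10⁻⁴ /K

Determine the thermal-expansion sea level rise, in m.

Layer 1: 2.9×10⁻⁴ × 270 × 0.37 = 0.028971 m
Layer 2: 0.77 × 160 × 2.4×10⁻⁴ = 0.029568 m
Δh = 0.028971 + 0.029568 = 0.058539 m

0.0585 m of thermosteric rise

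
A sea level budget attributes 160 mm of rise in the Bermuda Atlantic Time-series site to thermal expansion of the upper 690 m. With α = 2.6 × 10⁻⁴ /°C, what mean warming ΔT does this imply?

ΔT ≈ 0.892 K

ΔT = Δh/(αH) = 0.16 / (2.6×10⁻⁴ × 690) ≈ 0.8919 K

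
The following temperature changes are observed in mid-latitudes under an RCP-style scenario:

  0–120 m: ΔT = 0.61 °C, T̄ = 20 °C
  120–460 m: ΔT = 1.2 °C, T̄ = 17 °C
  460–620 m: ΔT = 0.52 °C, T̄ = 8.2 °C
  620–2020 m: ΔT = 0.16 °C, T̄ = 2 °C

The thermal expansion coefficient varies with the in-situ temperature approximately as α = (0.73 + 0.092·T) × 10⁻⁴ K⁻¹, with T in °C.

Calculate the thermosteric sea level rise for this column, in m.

Layer 1: α = (0.73 + 0.092×20)×10⁻⁴ = 2.57×10⁻⁴ K⁻¹
Layer 2: α = (0.73 + 0.092×17)×10⁻⁴ = 2.294×10⁻⁴ K⁻¹
Layer 3: α = (0.73 + 0.092×8.2)×10⁻⁴ = 1.4844×10⁻⁴ K⁻¹
Layer 4: α = (0.73 + 0.092×2)×10⁻⁴ = 0.914×10⁻⁴ K⁻¹
Layer 1: 0.61 × 2.57×10⁻⁴ × 120 = 0.0188124 m
120–460 m: 1.2 × 340 × 2.294×10⁻⁴ = 0.0935952 m
Layer 3: 0.52 × 160 × 1.4844×10⁻⁴ = 0.012350208 m
620–2020 m: 0.914×10⁻⁴ × 0.16 × 1400 = 0.0204736 m
Δh = 0.0188124 + 0.0935952 + 0.012350208 + 0.0204736 = 0.145231408 m ≈ 0.15 m

Δh = 0.15 m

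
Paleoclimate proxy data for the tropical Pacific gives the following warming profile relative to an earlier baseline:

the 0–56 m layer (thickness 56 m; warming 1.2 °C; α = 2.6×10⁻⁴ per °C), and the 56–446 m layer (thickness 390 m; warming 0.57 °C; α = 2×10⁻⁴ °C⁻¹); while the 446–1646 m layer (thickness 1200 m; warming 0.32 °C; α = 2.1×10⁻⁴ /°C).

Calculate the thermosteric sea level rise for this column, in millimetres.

1.2 × 56 × 2.6×10⁻⁴ = 0.017472 m
Layer 2: 2×10⁻⁴ × 390 × 0.57 = 0.04446 m
Layer 3: 2.1×10⁻⁴ × 0.32 × 1200 = 0.08064 m
Δh = 0.017472 + 0.04446 + 0.08064 = 0.142572 m

about 143 mm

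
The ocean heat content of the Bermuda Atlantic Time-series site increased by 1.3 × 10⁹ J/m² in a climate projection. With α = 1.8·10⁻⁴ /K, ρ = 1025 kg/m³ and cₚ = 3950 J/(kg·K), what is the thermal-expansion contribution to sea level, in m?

Δh = αQ/(ρcₚ) = 1.8×10⁻⁴ × 1.3×10⁹ / (1025 × 3950) ≈ 0.057796 m

0.0578 m of thermosteric rise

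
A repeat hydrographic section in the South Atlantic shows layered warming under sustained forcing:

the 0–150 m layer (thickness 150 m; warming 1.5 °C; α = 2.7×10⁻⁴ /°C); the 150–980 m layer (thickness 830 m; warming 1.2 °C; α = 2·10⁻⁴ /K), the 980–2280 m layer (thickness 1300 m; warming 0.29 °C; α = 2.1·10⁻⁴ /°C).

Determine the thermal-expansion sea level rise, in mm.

about 340 mm

2.7×10⁻⁴ × 1.5 × 150 = 0.06075 m
2×10⁻⁴ × 1.2 × 830 = 0.19920 m
Layer 3: 2.1×10⁻⁴ × 1300 × 0.29 = 0.07917 m
Δh = 0.06075 + 0.19920 + 0.07917 = 0.33912 m ≈ 340 mm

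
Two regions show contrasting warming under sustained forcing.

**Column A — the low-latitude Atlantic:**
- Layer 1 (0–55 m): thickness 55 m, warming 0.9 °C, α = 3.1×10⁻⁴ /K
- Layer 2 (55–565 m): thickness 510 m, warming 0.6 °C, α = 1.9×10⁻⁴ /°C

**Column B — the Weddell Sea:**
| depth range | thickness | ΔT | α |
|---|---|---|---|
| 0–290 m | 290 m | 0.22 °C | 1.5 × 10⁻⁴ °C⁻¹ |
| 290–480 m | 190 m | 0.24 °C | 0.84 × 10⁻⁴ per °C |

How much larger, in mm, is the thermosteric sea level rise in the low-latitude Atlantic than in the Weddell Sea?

A 0.9 × 55 × 3.1×10⁻⁴ = 0.015345 m
A 0.6 × 1.9×10⁻⁴ × 510 = 0.05814 m
A total: 0.073485 m
B 0.22 × 290 × 1.5×10⁻⁴ = 0.00957 m
B Layer 2: 0.24 × 190 × 0.84×10⁻⁴ = 0.0038304 m
B total: 0.0134004 m
Difference: 0.073485 − 0.0134004 = 0.0600846 m

60.1 mm larger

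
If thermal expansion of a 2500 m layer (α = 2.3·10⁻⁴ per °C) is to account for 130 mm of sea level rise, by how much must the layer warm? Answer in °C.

about 0.226 °C

ΔT = Δh/(αH) = 0.13 / (2.3×10⁻⁴ × 2500) ≈ 0.2261 °C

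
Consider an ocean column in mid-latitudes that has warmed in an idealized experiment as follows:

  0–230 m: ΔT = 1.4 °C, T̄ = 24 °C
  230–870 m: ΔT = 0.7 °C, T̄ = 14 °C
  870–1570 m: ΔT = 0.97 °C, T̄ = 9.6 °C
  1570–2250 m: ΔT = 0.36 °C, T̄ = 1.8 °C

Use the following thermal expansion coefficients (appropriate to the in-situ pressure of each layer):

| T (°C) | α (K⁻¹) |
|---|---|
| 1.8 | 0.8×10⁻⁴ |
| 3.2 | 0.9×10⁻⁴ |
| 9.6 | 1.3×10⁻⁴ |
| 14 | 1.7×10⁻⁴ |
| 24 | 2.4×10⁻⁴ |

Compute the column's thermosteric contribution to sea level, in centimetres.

26.1 cm

Layer 1 at 24 °C → α = 2.4×10⁻⁴ K⁻¹
Layer 2 at 14 °C → α = 1.7×10⁻⁴ K⁻¹
Layer 3 at 9.6 °C → α = 1.3×10⁻⁴ K⁻¹
Layer 4 at 1.8 °C → α = 0.8×10⁻⁴ K⁻¹
1.4 × 230 × 2.4×10⁻⁴ = 0.07728 m
230–870 m: 0.7 × 640 × 1.7×10⁻⁴ = 0.07616 m
700 × 0.97 × 1.3×10⁻⁴ = 0.08827 m
0.36 × 680 × 0.8×10⁻⁴ = 0.019584 m
Δh = 0.07728 + 0.07616 + 0.08827 + 0.019584 = 0.261294 m ≈ 26.1 cm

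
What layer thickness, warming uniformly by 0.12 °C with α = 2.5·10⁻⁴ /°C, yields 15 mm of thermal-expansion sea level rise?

H ≈ 500 m

H = Δh/(αΔT) = 0.015 / (2.5×10⁻⁴ × 0.12) = 500.0 m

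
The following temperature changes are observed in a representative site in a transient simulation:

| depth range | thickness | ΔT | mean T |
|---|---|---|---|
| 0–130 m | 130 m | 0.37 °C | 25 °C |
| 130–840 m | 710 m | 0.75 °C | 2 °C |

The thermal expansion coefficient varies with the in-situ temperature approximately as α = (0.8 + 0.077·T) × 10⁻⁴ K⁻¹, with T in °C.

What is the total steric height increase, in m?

Layer 1: α = (0.8 + 0.077×25)×10⁻⁴ = 2.725×10⁻⁴ K⁻¹
Layer 2: α = (0.8 + 0.077×2)×10⁻⁴ = 0.954×10⁻⁴ K⁻¹
0–130 m: 2.725×10⁻⁴ × 130 × 0.37 = 0.01310725 m
130–840 m: 0.75 × 0.954×10⁻⁴ × 710 = 0.0508005 m
Δh = 0.01310725 + 0.0508005 = 0.06390775 m ≈ 0.064 m

Δh ≈ 0.064 m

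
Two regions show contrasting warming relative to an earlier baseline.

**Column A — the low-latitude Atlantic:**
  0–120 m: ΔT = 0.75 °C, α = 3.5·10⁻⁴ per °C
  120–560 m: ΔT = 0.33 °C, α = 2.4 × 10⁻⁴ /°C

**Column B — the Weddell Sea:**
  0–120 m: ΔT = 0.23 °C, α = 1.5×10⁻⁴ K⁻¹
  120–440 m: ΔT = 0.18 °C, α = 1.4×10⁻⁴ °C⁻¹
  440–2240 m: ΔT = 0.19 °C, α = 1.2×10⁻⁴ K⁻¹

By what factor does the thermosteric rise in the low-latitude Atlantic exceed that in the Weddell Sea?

A 0–120 m: 120 × 3.5×10⁻⁴ × 0.75 = 0.03150 m
A 120–560 m: 2.4×10⁻⁴ × 0.33 × 440 = 0.034848 m
A total: 0.066348 m
B Layer 1: 120 × 0.23 × 1.5×10⁻⁴ = 0.00414 m
B Layer 2: 0.18 × 1.4×10⁻⁴ × 320 = 0.008064 m
B Layer 3: 1.2×10⁻⁴ × 1800 × 0.19 = 0.04104 m
B total: 0.053244 m
Ratio: 0.066348 / 0.053244 ≈ 1.246

1.25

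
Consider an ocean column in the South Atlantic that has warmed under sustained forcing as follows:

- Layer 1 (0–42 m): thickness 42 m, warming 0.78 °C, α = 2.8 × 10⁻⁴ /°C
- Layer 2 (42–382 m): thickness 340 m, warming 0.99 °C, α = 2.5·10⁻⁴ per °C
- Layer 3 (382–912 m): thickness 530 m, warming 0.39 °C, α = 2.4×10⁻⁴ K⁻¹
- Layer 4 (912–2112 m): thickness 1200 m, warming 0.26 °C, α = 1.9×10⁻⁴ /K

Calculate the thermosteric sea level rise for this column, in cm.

Δh ≈ 20.2 cm

0.78 × 42 × 2.8×10⁻⁴ = 0.0091728 m
340 × 2.5×10⁻⁴ × 0.99 = 0.08415 m
Layer 3: 530 × 2.4×10⁻⁴ × 0.39 = 0.049608 m
Layer 4: 0.26 × 1.9×10⁻⁴ × 1200 = 0.05928 m
Δh = 0.0091728 + 0.08415 + 0.049608 + 0.05928 = 0.2022108 m ≈ 20.2 cm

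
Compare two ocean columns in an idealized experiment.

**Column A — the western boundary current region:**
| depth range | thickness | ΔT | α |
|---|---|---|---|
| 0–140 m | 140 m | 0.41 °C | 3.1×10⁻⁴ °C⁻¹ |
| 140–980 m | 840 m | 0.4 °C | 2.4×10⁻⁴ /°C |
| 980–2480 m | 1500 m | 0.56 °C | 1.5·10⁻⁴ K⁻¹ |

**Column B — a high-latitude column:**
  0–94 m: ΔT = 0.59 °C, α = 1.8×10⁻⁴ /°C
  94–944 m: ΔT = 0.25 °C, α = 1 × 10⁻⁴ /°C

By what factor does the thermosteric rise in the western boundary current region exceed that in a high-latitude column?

A 0–140 m: 3.1×10⁻⁴ × 140 × 0.41 = 0.017794 m
A 0.4 × 840 × 2.4×10⁻⁴ = 0.08064 m
A 980–2480 m: 0.56 × 1.5×10⁻⁴ × 1500 = 0.12600 m
A total: 0.224434 m
B 1.8×10⁻⁴ × 0.59 × 94 = 0.0099828 m
B 94–944 m: 850 × 1×10⁻⁴ × 0.25 = 0.02125 m
B total: 0.0312328 m
Ratio: 0.224434 / 0.0312328 ≈ 7.186

7.19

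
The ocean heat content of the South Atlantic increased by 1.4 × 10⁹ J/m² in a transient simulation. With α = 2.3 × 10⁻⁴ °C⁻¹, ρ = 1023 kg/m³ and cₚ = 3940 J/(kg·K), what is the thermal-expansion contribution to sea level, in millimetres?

79.9 mm of thermosteric rise

Δh = αQ/(ρcₚ) = 2.3×10⁻⁴ × 1.4×10⁹ / (1023 × 3940) ≈ 0.079888 m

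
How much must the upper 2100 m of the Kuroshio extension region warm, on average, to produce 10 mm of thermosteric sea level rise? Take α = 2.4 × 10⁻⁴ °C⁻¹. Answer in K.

ΔT = Δh/(αH) = 0.01 / (2.4×10⁻⁴ × 2100) ≈ 0.01984 K

about 0.020 K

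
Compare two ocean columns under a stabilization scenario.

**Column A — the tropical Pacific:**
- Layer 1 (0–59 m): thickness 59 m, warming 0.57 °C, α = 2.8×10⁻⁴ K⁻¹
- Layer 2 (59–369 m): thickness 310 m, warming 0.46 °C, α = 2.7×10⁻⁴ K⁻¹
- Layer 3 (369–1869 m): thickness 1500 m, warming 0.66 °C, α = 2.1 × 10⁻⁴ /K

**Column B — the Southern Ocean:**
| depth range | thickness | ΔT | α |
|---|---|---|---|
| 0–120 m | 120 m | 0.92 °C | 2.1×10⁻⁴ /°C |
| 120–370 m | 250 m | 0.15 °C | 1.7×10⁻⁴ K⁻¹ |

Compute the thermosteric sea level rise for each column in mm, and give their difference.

A Layer 1: 59 × 0.57 × 2.8×10⁻⁴ = 0.0094164 m
A 310 × 2.7×10⁻⁴ × 0.46 = 0.038502 m
A Layer 3: 1500 × 0.66 × 2.1×10⁻⁴ = 0.20790 m
A total: 0.2558184 m
B Layer 1: 120 × 0.92 × 2.1×10⁻⁴ = 0.023184 m
B 1.7×10⁻⁴ × 250 × 0.15 = 0.006375 m
B total: 0.029559 m
Difference: 0.2558184 − 0.029559 = 0.2262594 m

A: 256 mm; B: 29.6 mm; difference 226 mm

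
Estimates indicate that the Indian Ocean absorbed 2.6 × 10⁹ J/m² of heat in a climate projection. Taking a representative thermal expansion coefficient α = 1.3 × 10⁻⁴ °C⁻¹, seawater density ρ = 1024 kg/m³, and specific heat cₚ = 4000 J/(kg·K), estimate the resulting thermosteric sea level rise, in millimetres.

Δh = αQ/(ρcₚ) = 1.3×10⁻⁴ × 2.6×10⁹ / (1024 × 4000) ≈ 0.08252 m

82.5 mm of thermosteric rise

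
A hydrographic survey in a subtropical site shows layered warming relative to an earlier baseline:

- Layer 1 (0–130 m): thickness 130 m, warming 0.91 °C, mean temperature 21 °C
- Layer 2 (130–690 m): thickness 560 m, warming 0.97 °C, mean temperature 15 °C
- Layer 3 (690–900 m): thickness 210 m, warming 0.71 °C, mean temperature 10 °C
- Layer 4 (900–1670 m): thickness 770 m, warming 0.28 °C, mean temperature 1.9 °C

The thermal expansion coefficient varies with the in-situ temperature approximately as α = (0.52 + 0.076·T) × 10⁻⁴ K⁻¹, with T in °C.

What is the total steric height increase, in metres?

Layer 1: α = (0.52 + 0.076×21)×10⁻⁴ = 2.116×10⁻⁴ K⁻¹
Layer 2: α = (0.52 + 0.076×15)×10⁻⁴ = 1.66×10⁻⁴ K⁻¹
Layer 3: α = (0.52 + 0.076×10)×10⁻⁴ = 1.28×10⁻⁴ K⁻¹
Layer 4: α = (0.52 + 0.076×1.9)×10⁻⁴ = 0.6644×10⁻⁴ K⁻¹
2.116×10⁻⁴ × 130 × 0.91 = 0.02503228 m
1.66×10⁻⁴ × 560 × 0.97 = 0.0901712 m
690–900 m: 1.28×10⁻⁴ × 210 × 0.71 = 0.0190848 m
770 × 0.6644×10⁻⁴ × 0.28 = 0.014324464 m
Δh = 0.02503228 + 0.0901712 + 0.0190848 + 0.014324464 = 0.148612744 m

0.149 m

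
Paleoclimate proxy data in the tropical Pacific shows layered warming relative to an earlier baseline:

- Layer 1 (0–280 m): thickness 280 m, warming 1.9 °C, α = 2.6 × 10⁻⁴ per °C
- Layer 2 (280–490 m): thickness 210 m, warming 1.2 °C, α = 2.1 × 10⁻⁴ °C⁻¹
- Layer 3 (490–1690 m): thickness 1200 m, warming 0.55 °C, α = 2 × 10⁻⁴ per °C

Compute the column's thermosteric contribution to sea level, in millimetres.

320 mm

280 × 2.6×10⁻⁴ × 1.9 = 0.13832 m
Layer 2: 1.2 × 210 × 2.1×10⁻⁴ = 0.05292 m
0.55 × 2×10⁻⁴ × 1200 = 0.13200 m
Δh = 0.13832 + 0.05292 + 0.13200 = 0.32324 m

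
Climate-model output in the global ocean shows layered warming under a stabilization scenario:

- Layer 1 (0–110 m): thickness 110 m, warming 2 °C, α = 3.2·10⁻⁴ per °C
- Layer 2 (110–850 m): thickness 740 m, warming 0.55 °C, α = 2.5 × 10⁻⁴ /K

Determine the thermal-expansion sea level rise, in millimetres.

Layer 1: 2 × 110 × 3.2×10⁻⁴ = 0.07040 m
0.55 × 2.5×10⁻⁴ × 740 = 0.10175 m
Δh = 0.07040 + 0.10175 = 0.17215 m

Δh ≈ 170 mm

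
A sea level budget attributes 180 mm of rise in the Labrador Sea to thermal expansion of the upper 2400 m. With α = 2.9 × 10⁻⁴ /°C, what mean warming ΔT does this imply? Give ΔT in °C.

ΔT = Δh/(αH) = 0.18 / (2.9×10⁻⁴ × 2400) ≈ 0.2586 °C

0.26 °C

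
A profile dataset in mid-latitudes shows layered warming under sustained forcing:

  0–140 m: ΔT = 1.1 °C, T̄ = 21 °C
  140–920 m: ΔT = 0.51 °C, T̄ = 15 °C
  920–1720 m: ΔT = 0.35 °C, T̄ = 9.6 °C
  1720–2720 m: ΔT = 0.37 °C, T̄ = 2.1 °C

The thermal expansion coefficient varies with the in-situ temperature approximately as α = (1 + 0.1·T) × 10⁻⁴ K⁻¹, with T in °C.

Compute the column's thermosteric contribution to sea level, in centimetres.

Layer 1: α = (1 + 0.1×21)×10⁻⁴ = 3.1×10⁻⁴ K⁻¹
Layer 2: α = (1 + 0.1×15)×10⁻⁴ = 2.5×10⁻⁴ K⁻¹
Layer 3: α = (1 + 0.1×9.6)×10⁻⁴ = 1.96×10⁻⁴ K⁻¹
Layer 4: α = (1 + 0.1×2.1)×10⁻⁴ = 1.21×10⁻⁴ K⁻¹
140 × 1.1 × 3.1×10⁻⁴ = 0.04774 m
140–920 m: 2.5×10⁻⁴ × 0.51 × 780 = 0.09945 m
920–1720 m: 1.96×10⁻⁴ × 0.35 × 800 = 0.05488 m
1.21×10⁻⁴ × 1000 × 0.37 = 0.04477 m
Δh = 0.04774 + 0.09945 + 0.05488 + 0.04477 = 0.24684 m

Δh = 24.7 cm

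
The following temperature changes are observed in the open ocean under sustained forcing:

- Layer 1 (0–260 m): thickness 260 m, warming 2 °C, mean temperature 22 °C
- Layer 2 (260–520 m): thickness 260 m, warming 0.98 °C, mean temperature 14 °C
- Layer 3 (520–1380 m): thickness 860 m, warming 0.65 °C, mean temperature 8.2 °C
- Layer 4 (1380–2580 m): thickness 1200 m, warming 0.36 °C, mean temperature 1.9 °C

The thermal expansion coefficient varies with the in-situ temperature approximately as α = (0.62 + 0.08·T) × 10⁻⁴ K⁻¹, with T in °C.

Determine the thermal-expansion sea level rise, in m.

Layer 1: α = (0.62 + 0.08×22)×10⁻⁴ = 2.38×10⁻⁴ K⁻¹
Layer 2: α = (0.62 + 0.08×14)×10⁻⁴ = 1.74×10⁻⁴ K⁻¹
Layer 3: α = (0.62 + 0.08×8.2)×10⁻⁴ = 1.276×10⁻⁴ K⁻¹
Layer 4: α = (0.62 + 0.08×1.9)×10⁻⁴ = 0.772×10⁻⁴ K⁻¹
2.38×10⁻⁴ × 2 × 260 = 0.12376 m
Layer 2: 0.98 × 1.74×10⁻⁴ × 260 = 0.0443352 m
1.276×10⁻⁴ × 0.65 × 860 = 0.0713284 m
Layer 4: 0.36 × 0.772×10⁻⁴ × 1200 = 0.0333504 m
Δh = 0.12376 + 0.0443352 + 0.0713284 + 0.0333504 = 0.272774 m ≈ 0.27 m

0.27 m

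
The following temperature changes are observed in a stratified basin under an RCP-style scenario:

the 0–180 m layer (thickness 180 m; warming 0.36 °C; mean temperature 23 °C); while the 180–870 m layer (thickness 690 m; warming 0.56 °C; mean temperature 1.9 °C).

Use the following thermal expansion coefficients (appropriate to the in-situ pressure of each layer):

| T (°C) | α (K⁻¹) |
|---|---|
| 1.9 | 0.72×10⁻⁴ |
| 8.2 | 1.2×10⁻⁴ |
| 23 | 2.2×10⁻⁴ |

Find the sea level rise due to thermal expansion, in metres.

Layer 1 at 23 °C → α = 2.2×10⁻⁴ K⁻¹
Layer 2 at 1.9 °C → α = 0.72×10⁻⁴ K⁻¹
Layer 1: 2.2×10⁻⁴ × 0.36 × 180 = 0.014256 m
Layer 2: 690 × 0.56 × 0.72×10⁻⁴ = 0.0278208 m
Δh = 0.014256 + 0.0278208 = 0.0420768 m

about 0.0421 m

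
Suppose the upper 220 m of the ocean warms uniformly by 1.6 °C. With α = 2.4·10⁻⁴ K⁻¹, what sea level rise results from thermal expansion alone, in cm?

Δh = 8.45 cm

Δh = αΔT·H = 2.4×10⁻⁴ × 1.6 × 220 = 0.08448 m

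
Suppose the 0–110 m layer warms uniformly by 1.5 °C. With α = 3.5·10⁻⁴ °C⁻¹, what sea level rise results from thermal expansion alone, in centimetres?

Δh = αΔT·H = 3.5×10⁻⁴ × 1.5 × 110 = 0.05775 m

Δh = 5.78 cm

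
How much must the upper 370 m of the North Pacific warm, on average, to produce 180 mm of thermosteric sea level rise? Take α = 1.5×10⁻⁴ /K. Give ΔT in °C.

ΔT = Δh/(αH) = 0.18 / (1.5×10⁻⁴ × 370) ≈ 3.243 °C

ΔT ≈ 3.24 °C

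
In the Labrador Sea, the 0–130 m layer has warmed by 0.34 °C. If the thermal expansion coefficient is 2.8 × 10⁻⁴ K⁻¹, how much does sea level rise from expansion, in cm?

Δh ≈ 1.24 cm

Δh = αΔT·H = 2.8×10⁻⁴ × 0.34 × 130 = 0.012376 m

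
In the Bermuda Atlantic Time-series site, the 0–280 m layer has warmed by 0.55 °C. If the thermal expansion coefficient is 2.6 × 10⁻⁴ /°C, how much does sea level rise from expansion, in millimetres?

Δh = αΔT·H = 2.6×10⁻⁴ × 0.55 × 280 = 0.04004 m

Δh ≈ 40.0 mm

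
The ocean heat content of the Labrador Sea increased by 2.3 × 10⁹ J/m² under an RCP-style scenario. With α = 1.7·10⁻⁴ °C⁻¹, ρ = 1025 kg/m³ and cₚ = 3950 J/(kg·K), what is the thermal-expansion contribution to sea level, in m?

Δh = αQ/(ρcₚ) = 1.7×10⁻⁴ × 2.3×10⁹ / (1025 × 3950) ≈ 0.096573 m

0.0966 m of thermosteric rise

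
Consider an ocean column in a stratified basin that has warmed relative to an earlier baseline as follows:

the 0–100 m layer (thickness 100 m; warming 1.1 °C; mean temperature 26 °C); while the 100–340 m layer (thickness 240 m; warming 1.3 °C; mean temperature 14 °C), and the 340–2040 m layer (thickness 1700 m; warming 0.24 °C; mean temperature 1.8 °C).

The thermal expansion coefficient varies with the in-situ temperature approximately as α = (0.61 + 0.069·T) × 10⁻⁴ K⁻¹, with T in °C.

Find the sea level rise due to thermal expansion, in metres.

Layer 1: α = (0.61 + 0.069×26)×10⁻⁴ = 2.404×10⁻⁴ K⁻¹
Layer 2: α = (0.61 + 0.069×14)×10⁻⁴ = 1.576×10⁻⁴ K⁻¹
Layer 3: α = (0.61 + 0.069×1.8)×10⁻⁴ = 0.7342×10⁻⁴ K⁻¹
0–100 m: 100 × 2.404×10⁻⁴ × 1.1 = 0.026444 m
100–340 m: 1.3 × 1.576×10⁻⁴ × 240 = 0.0491712 m
Layer 3: 1700 × 0.24 × 0.7342×10⁻⁴ = 0.02995536 m
Δh = 0.026444 + 0.0491712 + 0.02995536 = 0.10557056 m ≈ 0.11 m

Δh = 0.11 m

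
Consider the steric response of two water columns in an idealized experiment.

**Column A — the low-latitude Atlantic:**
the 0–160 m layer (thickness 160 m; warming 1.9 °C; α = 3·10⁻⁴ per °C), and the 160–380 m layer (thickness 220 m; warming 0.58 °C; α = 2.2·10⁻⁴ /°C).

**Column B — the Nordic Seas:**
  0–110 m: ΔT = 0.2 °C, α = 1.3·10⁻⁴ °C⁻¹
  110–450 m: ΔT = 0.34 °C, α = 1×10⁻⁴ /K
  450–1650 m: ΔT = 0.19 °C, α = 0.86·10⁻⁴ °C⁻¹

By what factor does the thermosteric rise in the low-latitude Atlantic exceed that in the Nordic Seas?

3.51

A Layer 1: 3×10⁻⁴ × 160 × 1.9 = 0.09120 m
A Layer 2: 2.2×10⁻⁴ × 220 × 0.58 = 0.028072 m
A total: 0.119272 m
B 0–110 m: 110 × 0.2 × 1.3×10⁻⁴ = 0.00286 m
B 110–450 m: 0.34 × 1×10⁻⁴ × 340 = 0.01156 m
B 450–1650 m: 1200 × 0.86×10⁻⁴ × 0.19 = 0.019608 m
B total: 0.034028 m
Ratio: 0.119272 / 0.034028 ≈ 3.505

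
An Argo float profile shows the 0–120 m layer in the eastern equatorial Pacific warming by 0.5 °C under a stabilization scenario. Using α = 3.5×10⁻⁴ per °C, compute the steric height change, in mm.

Δh = αΔT·H = 3.5×10⁻⁴ × 0.5 × 120 = 0.02100 m

Δh = 21.0 mm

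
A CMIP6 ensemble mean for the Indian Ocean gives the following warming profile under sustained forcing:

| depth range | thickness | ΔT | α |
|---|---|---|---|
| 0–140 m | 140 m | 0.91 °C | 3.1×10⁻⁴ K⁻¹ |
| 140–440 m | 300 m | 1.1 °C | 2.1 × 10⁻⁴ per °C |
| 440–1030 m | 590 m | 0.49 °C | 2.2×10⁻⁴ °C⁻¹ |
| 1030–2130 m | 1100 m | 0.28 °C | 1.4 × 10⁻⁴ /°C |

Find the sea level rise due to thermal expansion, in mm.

Δh = 220 mm

0–140 m: 0.91 × 3.1×10⁻⁴ × 140 = 0.039494 m
1.1 × 2.1×10⁻⁴ × 300 = 0.06930 m
2.2×10⁻⁴ × 590 × 0.49 = 0.063602 m
1030–2130 m: 0.28 × 1100 × 1.4×10⁻⁴ = 0.04312 m
Δh = 0.039494 + 0.06930 + 0.063602 + 0.04312 = 0.215516 m ≈ 220 mm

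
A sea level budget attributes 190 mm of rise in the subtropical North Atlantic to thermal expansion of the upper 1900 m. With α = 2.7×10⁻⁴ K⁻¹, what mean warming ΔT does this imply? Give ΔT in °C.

ΔT = Δh/(αH) = 0.19 / (2.7×10⁻⁴ × 1900) ≈ 0.3704 °C

about 0.370 °C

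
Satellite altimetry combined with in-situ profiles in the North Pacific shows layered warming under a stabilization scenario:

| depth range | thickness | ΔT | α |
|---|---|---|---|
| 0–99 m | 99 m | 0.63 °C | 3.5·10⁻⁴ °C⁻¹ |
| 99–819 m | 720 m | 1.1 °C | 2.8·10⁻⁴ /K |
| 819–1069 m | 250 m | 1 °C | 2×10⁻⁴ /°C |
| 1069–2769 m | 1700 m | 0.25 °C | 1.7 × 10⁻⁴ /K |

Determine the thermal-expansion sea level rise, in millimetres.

0–99 m: 0.63 × 99 × 3.5×10⁻⁴ = 0.0218295 m
720 × 2.8×10⁻⁴ × 1.1 = 0.22176 m
250 × 1 × 2×10⁻⁴ = 0.05000 m
1069–2769 m: 0.25 × 1.7×10⁻⁴ × 1700 = 0.07225 m
Δh = 0.0218295 + 0.22176 + 0.05000 + 0.07225 = 0.3658395 m

366 mm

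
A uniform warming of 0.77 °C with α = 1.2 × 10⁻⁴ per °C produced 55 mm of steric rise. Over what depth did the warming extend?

H ≈ 595 m

H = Δh/(αΔT) = 0.055 / (1.2×10⁻⁴ × 0.77) ≈ 595.2 m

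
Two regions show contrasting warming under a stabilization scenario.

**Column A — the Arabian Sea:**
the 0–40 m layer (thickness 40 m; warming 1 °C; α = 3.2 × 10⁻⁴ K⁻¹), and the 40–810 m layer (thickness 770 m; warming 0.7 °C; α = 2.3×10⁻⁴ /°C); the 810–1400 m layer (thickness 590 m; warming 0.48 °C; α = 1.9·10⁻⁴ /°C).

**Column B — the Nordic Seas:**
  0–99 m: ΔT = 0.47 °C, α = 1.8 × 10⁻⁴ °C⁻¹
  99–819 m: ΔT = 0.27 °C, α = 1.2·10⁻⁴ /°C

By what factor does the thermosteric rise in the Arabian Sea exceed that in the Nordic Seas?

≈ 6.01×

A 0–40 m: 1 × 3.2×10⁻⁴ × 40 = 0.01280 m
A Layer 2: 0.7 × 770 × 2.3×10⁻⁴ = 0.12397 m
A 810–1400 m: 590 × 1.9×10⁻⁴ × 0.48 = 0.053808 m
A total: 0.190578 m
B 1.8×10⁻⁴ × 99 × 0.47 = 0.0083754 m
B Layer 2: 0.27 × 1.2×10⁻⁴ × 720 = 0.023328 m
B total: 0.0317034 m
Ratio: 0.190578 / 0.0317034 ≈ 6.011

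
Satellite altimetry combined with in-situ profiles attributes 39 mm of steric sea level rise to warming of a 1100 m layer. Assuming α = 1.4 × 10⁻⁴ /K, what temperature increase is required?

ΔT = Δh/(αH) = 0.039 / (1.4×10⁻⁴ × 1100) ≈ 0.2532 K

about 0.253 K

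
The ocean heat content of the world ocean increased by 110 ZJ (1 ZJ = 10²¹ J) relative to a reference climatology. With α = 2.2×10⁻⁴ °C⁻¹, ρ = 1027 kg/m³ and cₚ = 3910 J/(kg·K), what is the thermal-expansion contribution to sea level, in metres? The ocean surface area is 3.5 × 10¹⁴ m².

0.0172 m

Per unit area: Q = 110×10²¹ / (3.5×10¹⁴) ≈ 3.143×10⁸ J/m²
Δh = αQ/(ρcₚ) = 2.2×10⁻⁴ × 3.143×10⁸ / (1027 × 3910) ≈ 0.017219 m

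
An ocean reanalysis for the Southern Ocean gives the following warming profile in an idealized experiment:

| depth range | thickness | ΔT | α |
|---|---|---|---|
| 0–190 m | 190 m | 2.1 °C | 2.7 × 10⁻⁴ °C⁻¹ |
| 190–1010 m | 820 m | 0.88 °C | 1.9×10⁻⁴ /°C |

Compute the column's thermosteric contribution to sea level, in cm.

Δh = 24.5 cm

190 × 2.1 × 2.7×10⁻⁴ = 0.10773 m
190–1010 m: 0.88 × 1.9×10⁻⁴ × 820 = 0.137104 m
Δh = 0.10773 + 0.137104 = 0.244834 m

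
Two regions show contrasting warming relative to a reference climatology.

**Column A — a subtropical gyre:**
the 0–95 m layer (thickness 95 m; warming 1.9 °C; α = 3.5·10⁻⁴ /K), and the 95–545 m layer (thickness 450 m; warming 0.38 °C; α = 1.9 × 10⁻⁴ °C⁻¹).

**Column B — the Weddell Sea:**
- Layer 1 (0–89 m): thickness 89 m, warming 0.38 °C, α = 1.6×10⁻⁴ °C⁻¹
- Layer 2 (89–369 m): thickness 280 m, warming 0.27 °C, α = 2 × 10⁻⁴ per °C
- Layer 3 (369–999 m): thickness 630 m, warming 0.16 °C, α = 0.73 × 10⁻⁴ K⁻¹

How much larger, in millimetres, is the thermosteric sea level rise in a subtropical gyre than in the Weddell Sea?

A 0–95 m: 1.9 × 3.5×10⁻⁴ × 95 = 0.063175 m
A 1.9×10⁻⁴ × 450 × 0.38 = 0.03249 m
A total: 0.095665 m
B 1.6×10⁻⁴ × 89 × 0.38 = 0.0054112 m
B 89–369 m: 0.27 × 2×10⁻⁴ × 280 = 0.01512 m
B 630 × 0.16 × 0.73×10⁻⁴ = 0.0073584 m
B total: 0.0278896 m
Difference: 0.095665 − 0.0278896 = 0.0677754 m

68 mm larger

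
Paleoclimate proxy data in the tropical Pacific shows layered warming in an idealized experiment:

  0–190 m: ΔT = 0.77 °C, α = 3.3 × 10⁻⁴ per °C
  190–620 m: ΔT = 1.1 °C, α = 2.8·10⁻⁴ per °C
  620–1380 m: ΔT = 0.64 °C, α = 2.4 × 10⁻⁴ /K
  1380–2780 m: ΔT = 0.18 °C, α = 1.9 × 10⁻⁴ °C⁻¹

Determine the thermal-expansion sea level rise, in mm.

190 × 3.3×10⁻⁴ × 0.77 = 0.048279 m
190–620 m: 1.1 × 430 × 2.8×10⁻⁴ = 0.13244 m
760 × 2.4×10⁻⁴ × 0.64 = 0.116736 m
1.9×10⁻⁴ × 0.18 × 1400 = 0.04788 m
Δh = 0.048279 + 0.13244 + 0.116736 + 0.04788 = 0.345335 m ≈ 350 mm

350 mm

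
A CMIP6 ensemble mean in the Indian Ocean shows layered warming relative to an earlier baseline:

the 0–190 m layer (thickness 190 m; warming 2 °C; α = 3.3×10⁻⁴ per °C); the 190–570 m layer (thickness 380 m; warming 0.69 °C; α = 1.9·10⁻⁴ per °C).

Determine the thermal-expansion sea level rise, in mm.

180 mm of thermosteric rise

0–190 m: 190 × 2 × 3.3×10⁻⁴ = 0.12540 m
Layer 2: 1.9×10⁻⁴ × 0.69 × 380 = 0.049818 m
Δh = 0.12540 + 0.049818 = 0.175218 m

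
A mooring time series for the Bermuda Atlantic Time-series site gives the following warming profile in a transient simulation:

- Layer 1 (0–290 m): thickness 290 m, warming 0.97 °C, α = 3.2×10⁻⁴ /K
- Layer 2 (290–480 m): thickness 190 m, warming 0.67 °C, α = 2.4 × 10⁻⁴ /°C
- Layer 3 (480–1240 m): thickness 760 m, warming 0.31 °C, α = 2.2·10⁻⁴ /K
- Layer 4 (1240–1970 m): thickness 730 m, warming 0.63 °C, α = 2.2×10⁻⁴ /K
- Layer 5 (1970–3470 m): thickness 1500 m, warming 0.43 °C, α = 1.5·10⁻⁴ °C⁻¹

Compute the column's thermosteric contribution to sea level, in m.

290 × 3.2×10⁻⁴ × 0.97 = 0.090016 m
Layer 2: 190 × 0.67 × 2.4×10⁻⁴ = 0.030552 m
760 × 2.2×10⁻⁴ × 0.31 = 0.051832 m
Layer 4: 2.2×10⁻⁴ × 730 × 0.63 = 0.101178 m
1970–3470 m: 1.5×10⁻⁴ × 0.43 × 1500 = 0.09675 m
Δh = 0.090016 + 0.030552 + 0.051832 + 0.101178 + 0.09675 = 0.370328 m ≈ 0.370 m

about 0.370 m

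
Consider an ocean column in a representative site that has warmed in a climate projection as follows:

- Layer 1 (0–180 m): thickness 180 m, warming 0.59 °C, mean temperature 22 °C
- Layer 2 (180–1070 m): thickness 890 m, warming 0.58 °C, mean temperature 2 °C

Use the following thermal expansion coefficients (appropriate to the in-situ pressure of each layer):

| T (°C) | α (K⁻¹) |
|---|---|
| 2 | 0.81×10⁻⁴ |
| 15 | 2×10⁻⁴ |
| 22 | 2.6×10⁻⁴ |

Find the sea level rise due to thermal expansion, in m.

0.0694 m of thermosteric rise

Layer 1 at 22 °C → α = 2.6×10⁻⁴ K⁻¹
Layer 2 at 2 °C → α = 0.81×10⁻⁴ K⁻¹
2.6×10⁻⁴ × 180 × 0.59 = 0.027612 m
180–1070 m: 0.81×10⁻⁴ × 890 × 0.58 = 0.0418122 m
Δh = 0.027612 + 0.0418122 = 0.0694242 m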